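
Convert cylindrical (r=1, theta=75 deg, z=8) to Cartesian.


x = 1 * cos(75) = 0.2588
y = 1 * sin(75) = 0.9659
z = 8

(0.2588, 0.9659, 8)


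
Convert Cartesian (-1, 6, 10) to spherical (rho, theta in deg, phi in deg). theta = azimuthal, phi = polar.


rho = sqrt((-1)^2 + 6^2 + 10^2) = 11.7047
theta = atan2(6, -1) = 99.4623 deg
phi = acos(10/11.7047) = 31.3112 deg

rho = 11.7047, theta = 99.4623 deg, phi = 31.3112 deg


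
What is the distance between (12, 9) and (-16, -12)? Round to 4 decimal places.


d = sqrt((-16-12)^2 + (-12-9)^2) = 35

35


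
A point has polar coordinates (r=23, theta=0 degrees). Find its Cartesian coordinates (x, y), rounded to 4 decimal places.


x = 23 * cos(0) = 23
y = 23 * sin(0) = 0

(23, 0)


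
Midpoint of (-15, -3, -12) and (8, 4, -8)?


Midpoint = ((-15+8)/2, (-3+4)/2, (-12+-8)/2) = (-3.5, 0.5, -10)

(-3.5, 0.5, -10)


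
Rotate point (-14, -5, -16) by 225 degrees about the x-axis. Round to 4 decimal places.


x' = -14
y' = -5*cos(225) - -16*sin(225) = -7.7782
z' = -5*sin(225) + -16*cos(225) = 14.8492

(-14, -7.7782, 14.8492)


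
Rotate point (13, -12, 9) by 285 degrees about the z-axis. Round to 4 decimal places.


x' = 13*cos(285) - -12*sin(285) = -8.2265
y' = 13*sin(285) + -12*cos(285) = -15.6629
z' = 9

(-8.2265, -15.6629, 9)


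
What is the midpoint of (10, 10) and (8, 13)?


Midpoint = ((10+8)/2, (10+13)/2) = (9, 11.5)

(9, 11.5)


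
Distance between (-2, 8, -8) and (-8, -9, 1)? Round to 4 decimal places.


d = sqrt((-8--2)^2 + (-9-8)^2 + (1--8)^2) = 20.1494

20.1494


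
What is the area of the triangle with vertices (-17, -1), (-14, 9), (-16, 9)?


Area = |x1(y2-y3) + x2(y3-y1) + x3(y1-y2)| / 2
= |-17*(9-9) + -14*(9--1) + -16*(-1-9)| / 2
= 10

10


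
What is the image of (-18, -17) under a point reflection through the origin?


Reflection through origin: (x, y) -> (-x, -y)
(-18, -17) -> (18, 17)

(18, 17)


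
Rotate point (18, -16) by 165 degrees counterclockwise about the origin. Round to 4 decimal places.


x' = 18*cos(165) - -16*sin(165) = -13.2456
y' = 18*sin(165) + -16*cos(165) = 20.1136

(-13.2456, 20.1136)


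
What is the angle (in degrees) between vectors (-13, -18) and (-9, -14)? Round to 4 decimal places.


dot = -13*-9 + -18*-14 = 369
|u| = 22.2036, |v| = 16.6433
cos(angle) = 0.9985
angle = 3.1024 degrees

3.1024 degrees


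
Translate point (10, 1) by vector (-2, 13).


Translation: (x+dx, y+dy) = (10+-2, 1+13) = (8, 14)

(8, 14)


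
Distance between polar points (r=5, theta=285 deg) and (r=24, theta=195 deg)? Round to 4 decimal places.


d = sqrt(r1^2 + r2^2 - 2*r1*r2*cos(t2-t1))
d = sqrt(5^2 + 24^2 - 2*5*24*cos(195-285)) = 24.5153

24.5153


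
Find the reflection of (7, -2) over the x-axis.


Reflection across x-axis: (x, y) -> (x, -y)
(7, -2) -> (7, 2)

(7, 2)


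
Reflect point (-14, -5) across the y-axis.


Reflection across y-axis: (x, y) -> (-x, y)
(-14, -5) -> (14, -5)

(14, -5)


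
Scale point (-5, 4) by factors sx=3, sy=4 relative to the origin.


Scaling: (x*sx, y*sy) = (-5*3, 4*4) = (-15, 16)

(-15, 16)


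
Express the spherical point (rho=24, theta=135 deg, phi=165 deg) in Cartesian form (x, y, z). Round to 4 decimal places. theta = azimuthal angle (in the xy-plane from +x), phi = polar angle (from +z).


x = 24 * sin(165) * cos(135) = -4.3923
y = 24 * sin(165) * sin(135) = 4.3923
z = 24 * cos(165) = -23.1822

(-4.3923, 4.3923, -23.1822)


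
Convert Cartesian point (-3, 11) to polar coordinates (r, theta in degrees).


r = sqrt((-3)^2 + 11^2) = 11.4018
theta = atan2(11, -3) = 105.2551 degrees

r = 11.4018, theta = 105.2551 degrees


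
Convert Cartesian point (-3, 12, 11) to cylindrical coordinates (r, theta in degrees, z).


r = sqrt((-3)^2 + 12^2) = 12.3693
theta = atan2(12, -3) = 104.0362 deg
z = 11

r = 12.3693, theta = 104.0362 deg, z = 11


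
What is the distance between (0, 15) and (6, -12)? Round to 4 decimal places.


d = sqrt((6-0)^2 + (-12-15)^2) = 27.6586

27.6586


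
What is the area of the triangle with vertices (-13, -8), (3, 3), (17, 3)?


Area = |x1(y2-y3) + x2(y3-y1) + x3(y1-y2)| / 2
= |-13*(3-3) + 3*(3--8) + 17*(-8-3)| / 2
= 77

77


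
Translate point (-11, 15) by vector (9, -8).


Translation: (x+dx, y+dy) = (-11+9, 15+-8) = (-2, 7)

(-2, 7)


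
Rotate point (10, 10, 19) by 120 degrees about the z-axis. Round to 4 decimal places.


x' = 10*cos(120) - 10*sin(120) = -13.6603
y' = 10*sin(120) + 10*cos(120) = 3.6603
z' = 19

(-13.6603, 3.6603, 19)


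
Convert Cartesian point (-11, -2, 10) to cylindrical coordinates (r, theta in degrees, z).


r = sqrt((-11)^2 + (-2)^2) = 11.1803
theta = atan2(-2, -11) = 190.3048 deg
z = 10

r = 11.1803, theta = 190.3048 deg, z = 10


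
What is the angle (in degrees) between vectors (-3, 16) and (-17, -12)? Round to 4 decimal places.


dot = -3*-17 + 16*-12 = -141
|u| = 16.2788, |v| = 20.8087
cos(angle) = -0.4162
angle = 114.5979 degrees

114.5979 degrees


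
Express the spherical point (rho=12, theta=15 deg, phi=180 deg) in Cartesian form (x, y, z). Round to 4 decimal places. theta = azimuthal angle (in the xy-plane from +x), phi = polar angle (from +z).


x = 12 * sin(180) * cos(15) = 0
y = 12 * sin(180) * sin(15) = 0
z = 12 * cos(180) = -12

(0, 0, -12)


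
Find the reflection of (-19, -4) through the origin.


Reflection through origin: (x, y) -> (-x, -y)
(-19, -4) -> (19, 4)

(19, 4)


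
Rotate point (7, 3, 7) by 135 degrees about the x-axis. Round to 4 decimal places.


x' = 7
y' = 3*cos(135) - 7*sin(135) = -7.0711
z' = 3*sin(135) + 7*cos(135) = -2.8284

(7, -7.0711, -2.8284)


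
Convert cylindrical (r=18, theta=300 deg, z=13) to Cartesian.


x = 18 * cos(300) = 9
y = 18 * sin(300) = -15.5885
z = 13

(9, -15.5885, 13)


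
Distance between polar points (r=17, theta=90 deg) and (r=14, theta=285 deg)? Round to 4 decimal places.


d = sqrt(r1^2 + r2^2 - 2*r1*r2*cos(t2-t1))
d = sqrt(17^2 + 14^2 - 2*17*14*cos(285-90)) = 30.7373

30.7373


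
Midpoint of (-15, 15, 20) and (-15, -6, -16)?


Midpoint = ((-15+-15)/2, (15+-6)/2, (20+-16)/2) = (-15, 4.5, 2)

(-15, 4.5, 2)


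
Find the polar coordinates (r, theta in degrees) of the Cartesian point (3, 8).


r = sqrt(3^2 + 8^2) = 8.544
theta = atan2(8, 3) = 69.444 degrees

r = 8.544, theta = 69.444 degrees


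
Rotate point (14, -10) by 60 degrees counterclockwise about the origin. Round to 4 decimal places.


x' = 14*cos(60) - -10*sin(60) = 15.6603
y' = 14*sin(60) + -10*cos(60) = 7.1244

(15.6603, 7.1244)


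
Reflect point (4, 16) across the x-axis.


Reflection across x-axis: (x, y) -> (x, -y)
(4, 16) -> (4, -16)

(4, -16)


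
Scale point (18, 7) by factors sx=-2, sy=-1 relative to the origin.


Scaling: (x*sx, y*sy) = (18*-2, 7*-1) = (-36, -7)

(-36, -7)


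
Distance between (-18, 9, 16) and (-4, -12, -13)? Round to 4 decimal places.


d = sqrt((-4--18)^2 + (-12-9)^2 + (-13-16)^2) = 38.4448

38.4448


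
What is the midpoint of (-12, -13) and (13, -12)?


Midpoint = ((-12+13)/2, (-13+-12)/2) = (0.5, -12.5)

(0.5, -12.5)


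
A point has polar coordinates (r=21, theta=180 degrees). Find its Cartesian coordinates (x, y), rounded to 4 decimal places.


x = 21 * cos(180) = -21
y = 21 * sin(180) = 0

(-21, 0)


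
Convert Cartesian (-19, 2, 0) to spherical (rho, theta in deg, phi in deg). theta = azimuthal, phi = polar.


rho = sqrt((-19)^2 + 2^2 + 0^2) = 19.105
theta = atan2(2, -19) = 173.991 deg
phi = acos(0/19.105) = 90 deg

rho = 19.105, theta = 173.991 deg, phi = 90 deg


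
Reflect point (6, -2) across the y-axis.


Reflection across y-axis: (x, y) -> (-x, y)
(6, -2) -> (-6, -2)

(-6, -2)


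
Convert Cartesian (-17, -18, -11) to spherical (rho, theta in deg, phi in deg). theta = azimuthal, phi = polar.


rho = sqrt((-17)^2 + (-18)^2 + (-11)^2) = 27.0924
theta = atan2(-18, -17) = 226.6366 deg
phi = acos(-11/27.0924) = 113.9549 deg

rho = 27.0924, theta = 226.6366 deg, phi = 113.9549 deg


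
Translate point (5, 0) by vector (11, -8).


Translation: (x+dx, y+dy) = (5+11, 0+-8) = (16, -8)

(16, -8)


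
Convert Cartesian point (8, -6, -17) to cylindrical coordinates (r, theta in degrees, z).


r = sqrt(8^2 + (-6)^2) = 10
theta = atan2(-6, 8) = 323.1301 deg
z = -17

r = 10, theta = 323.1301 deg, z = -17


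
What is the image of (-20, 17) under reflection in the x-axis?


Reflection across x-axis: (x, y) -> (x, -y)
(-20, 17) -> (-20, -17)

(-20, -17)


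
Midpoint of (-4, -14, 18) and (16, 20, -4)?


Midpoint = ((-4+16)/2, (-14+20)/2, (18+-4)/2) = (6, 3, 7)

(6, 3, 7)


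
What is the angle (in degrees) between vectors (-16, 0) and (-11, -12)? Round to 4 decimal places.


dot = -16*-11 + 0*-12 = 176
|u| = 16, |v| = 16.2788
cos(angle) = 0.6757
angle = 47.4896 degrees

47.4896 degrees


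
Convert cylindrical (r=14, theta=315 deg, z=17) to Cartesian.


x = 14 * cos(315) = 9.8995
y = 14 * sin(315) = -9.8995
z = 17

(9.8995, -9.8995, 17)


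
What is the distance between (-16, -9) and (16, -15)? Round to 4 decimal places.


d = sqrt((16--16)^2 + (-15--9)^2) = 32.5576

32.5576


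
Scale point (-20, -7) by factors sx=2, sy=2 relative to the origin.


Scaling: (x*sx, y*sy) = (-20*2, -7*2) = (-40, -14)

(-40, -14)


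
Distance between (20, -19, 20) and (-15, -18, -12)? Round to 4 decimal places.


d = sqrt((-15-20)^2 + (-18--19)^2 + (-12-20)^2) = 47.4342

47.4342


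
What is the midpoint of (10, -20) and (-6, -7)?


Midpoint = ((10+-6)/2, (-20+-7)/2) = (2, -13.5)

(2, -13.5)


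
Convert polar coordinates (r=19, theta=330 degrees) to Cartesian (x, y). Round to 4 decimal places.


x = 19 * cos(330) = 16.4545
y = 19 * sin(330) = -9.5

(16.4545, -9.5)


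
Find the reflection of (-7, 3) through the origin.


Reflection through origin: (x, y) -> (-x, -y)
(-7, 3) -> (7, -3)

(7, -3)


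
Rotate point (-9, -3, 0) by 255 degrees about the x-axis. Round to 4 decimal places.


x' = -9
y' = -3*cos(255) - 0*sin(255) = 0.7765
z' = -3*sin(255) + 0*cos(255) = 2.8978

(-9, 0.7765, 2.8978)


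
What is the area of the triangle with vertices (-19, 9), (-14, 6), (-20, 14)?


Area = |x1(y2-y3) + x2(y3-y1) + x3(y1-y2)| / 2
= |-19*(6-14) + -14*(14-9) + -20*(9-6)| / 2
= 11

11


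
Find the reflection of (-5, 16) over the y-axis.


Reflection across y-axis: (x, y) -> (-x, y)
(-5, 16) -> (5, 16)

(5, 16)


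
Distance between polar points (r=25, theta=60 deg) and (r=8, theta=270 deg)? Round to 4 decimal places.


d = sqrt(r1^2 + r2^2 - 2*r1*r2*cos(t2-t1))
d = sqrt(25^2 + 8^2 - 2*25*8*cos(270-60)) = 32.1778

32.1778


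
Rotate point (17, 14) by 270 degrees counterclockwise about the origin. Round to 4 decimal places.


x' = 17*cos(270) - 14*sin(270) = 14
y' = 17*sin(270) + 14*cos(270) = -17

(14, -17)


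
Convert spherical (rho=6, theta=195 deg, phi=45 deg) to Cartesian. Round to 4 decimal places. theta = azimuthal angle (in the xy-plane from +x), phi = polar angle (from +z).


x = 6 * sin(45) * cos(195) = -4.0981
y = 6 * sin(45) * sin(195) = -1.0981
z = 6 * cos(45) = 4.2426

(-4.0981, -1.0981, 4.2426)


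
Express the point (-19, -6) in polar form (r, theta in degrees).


r = sqrt((-19)^2 + (-6)^2) = 19.9249
theta = atan2(-6, -19) = 197.5256 degrees

r = 19.9249, theta = 197.5256 degrees


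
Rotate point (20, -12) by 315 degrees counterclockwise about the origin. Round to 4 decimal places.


x' = 20*cos(315) - -12*sin(315) = 5.6569
y' = 20*sin(315) + -12*cos(315) = -22.6274

(5.6569, -22.6274)


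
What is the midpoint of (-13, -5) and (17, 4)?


Midpoint = ((-13+17)/2, (-5+4)/2) = (2, -0.5)

(2, -0.5)


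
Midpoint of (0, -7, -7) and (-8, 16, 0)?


Midpoint = ((0+-8)/2, (-7+16)/2, (-7+0)/2) = (-4, 4.5, -3.5)

(-4, 4.5, -3.5)


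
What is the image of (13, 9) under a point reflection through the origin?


Reflection through origin: (x, y) -> (-x, -y)
(13, 9) -> (-13, -9)

(-13, -9)


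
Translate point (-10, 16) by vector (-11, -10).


Translation: (x+dx, y+dy) = (-10+-11, 16+-10) = (-21, 6)

(-21, 6)


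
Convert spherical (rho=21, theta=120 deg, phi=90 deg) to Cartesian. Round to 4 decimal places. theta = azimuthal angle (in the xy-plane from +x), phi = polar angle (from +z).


x = 21 * sin(90) * cos(120) = -10.5
y = 21 * sin(90) * sin(120) = 18.1865
z = 21 * cos(90) = 0

(-10.5, 18.1865, 0)


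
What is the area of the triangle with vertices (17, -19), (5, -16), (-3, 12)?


Area = |x1(y2-y3) + x2(y3-y1) + x3(y1-y2)| / 2
= |17*(-16-12) + 5*(12--19) + -3*(-19--16)| / 2
= 156

156


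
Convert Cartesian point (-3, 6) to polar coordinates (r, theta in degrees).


r = sqrt((-3)^2 + 6^2) = 6.7082
theta = atan2(6, -3) = 116.5651 degrees

r = 6.7082, theta = 116.5651 degrees


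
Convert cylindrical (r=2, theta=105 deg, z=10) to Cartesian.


x = 2 * cos(105) = -0.5176
y = 2 * sin(105) = 1.9319
z = 10

(-0.5176, 1.9319, 10)


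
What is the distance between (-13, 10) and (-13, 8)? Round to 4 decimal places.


d = sqrt((-13--13)^2 + (8-10)^2) = 2

2


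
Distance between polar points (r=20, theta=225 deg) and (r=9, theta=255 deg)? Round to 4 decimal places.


d = sqrt(r1^2 + r2^2 - 2*r1*r2*cos(t2-t1))
d = sqrt(20^2 + 9^2 - 2*20*9*cos(255-225)) = 13.0089

13.0089


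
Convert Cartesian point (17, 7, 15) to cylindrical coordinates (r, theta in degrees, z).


r = sqrt(17^2 + 7^2) = 18.3848
theta = atan2(7, 17) = 22.3801 deg
z = 15

r = 18.3848, theta = 22.3801 deg, z = 15


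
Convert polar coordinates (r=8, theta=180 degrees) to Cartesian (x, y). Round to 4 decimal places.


x = 8 * cos(180) = -8
y = 8 * sin(180) = 0

(-8, 0)


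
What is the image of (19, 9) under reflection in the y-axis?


Reflection across y-axis: (x, y) -> (-x, y)
(19, 9) -> (-19, 9)

(-19, 9)


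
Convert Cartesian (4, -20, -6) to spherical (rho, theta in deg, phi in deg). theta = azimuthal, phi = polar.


rho = sqrt(4^2 + (-20)^2 + (-6)^2) = 21.2603
theta = atan2(-20, 4) = 281.3099 deg
phi = acos(-6/21.2603) = 106.3925 deg

rho = 21.2603, theta = 281.3099 deg, phi = 106.3925 deg


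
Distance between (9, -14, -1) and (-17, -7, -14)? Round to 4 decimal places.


d = sqrt((-17-9)^2 + (-7--14)^2 + (-14--1)^2) = 29.8998

29.8998


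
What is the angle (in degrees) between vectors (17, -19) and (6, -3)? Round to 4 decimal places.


dot = 17*6 + -19*-3 = 159
|u| = 25.4951, |v| = 6.7082
cos(angle) = 0.9297
angle = 21.6148 degrees

21.6148 degrees


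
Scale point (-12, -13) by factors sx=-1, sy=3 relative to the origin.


Scaling: (x*sx, y*sy) = (-12*-1, -13*3) = (12, -39)

(12, -39)


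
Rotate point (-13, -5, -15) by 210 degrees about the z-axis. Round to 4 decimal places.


x' = -13*cos(210) - -5*sin(210) = 8.7583
y' = -13*sin(210) + -5*cos(210) = 10.8301
z' = -15

(8.7583, 10.8301, -15)


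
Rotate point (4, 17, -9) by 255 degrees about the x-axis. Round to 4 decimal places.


x' = 4
y' = 17*cos(255) - -9*sin(255) = -13.0933
z' = 17*sin(255) + -9*cos(255) = -14.0914

(4, -13.0933, -14.0914)


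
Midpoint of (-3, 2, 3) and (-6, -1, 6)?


Midpoint = ((-3+-6)/2, (2+-1)/2, (3+6)/2) = (-4.5, 0.5, 4.5)

(-4.5, 0.5, 4.5)


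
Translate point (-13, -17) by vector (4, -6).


Translation: (x+dx, y+dy) = (-13+4, -17+-6) = (-9, -23)

(-9, -23)


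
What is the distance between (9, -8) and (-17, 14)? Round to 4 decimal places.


d = sqrt((-17-9)^2 + (14--8)^2) = 34.0588

34.0588


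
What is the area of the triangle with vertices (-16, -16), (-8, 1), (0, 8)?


Area = |x1(y2-y3) + x2(y3-y1) + x3(y1-y2)| / 2
= |-16*(1-8) + -8*(8--16) + 0*(-16-1)| / 2
= 40

40


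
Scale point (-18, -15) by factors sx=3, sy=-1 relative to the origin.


Scaling: (x*sx, y*sy) = (-18*3, -15*-1) = (-54, 15)

(-54, 15)


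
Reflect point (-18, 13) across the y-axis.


Reflection across y-axis: (x, y) -> (-x, y)
(-18, 13) -> (18, 13)

(18, 13)


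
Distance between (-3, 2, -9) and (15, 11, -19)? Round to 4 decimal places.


d = sqrt((15--3)^2 + (11-2)^2 + (-19--9)^2) = 22.4722

22.4722


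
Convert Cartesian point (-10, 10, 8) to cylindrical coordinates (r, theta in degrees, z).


r = sqrt((-10)^2 + 10^2) = 14.1421
theta = atan2(10, -10) = 135 deg
z = 8

r = 14.1421, theta = 135 deg, z = 8


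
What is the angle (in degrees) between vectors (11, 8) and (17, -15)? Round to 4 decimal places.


dot = 11*17 + 8*-15 = 67
|u| = 13.6015, |v| = 22.6716
cos(angle) = 0.2173
angle = 77.451 degrees

77.451 degrees


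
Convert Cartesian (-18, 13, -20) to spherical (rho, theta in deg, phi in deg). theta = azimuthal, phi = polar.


rho = sqrt((-18)^2 + 13^2 + (-20)^2) = 29.8831
theta = atan2(13, -18) = 144.1623 deg
phi = acos(-20/29.8831) = 132.0111 deg

rho = 29.8831, theta = 144.1623 deg, phi = 132.0111 deg


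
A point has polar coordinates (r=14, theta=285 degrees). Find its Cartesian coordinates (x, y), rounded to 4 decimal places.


x = 14 * cos(285) = 3.6235
y = 14 * sin(285) = -13.523

(3.6235, -13.523)


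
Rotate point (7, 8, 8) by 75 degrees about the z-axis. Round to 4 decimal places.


x' = 7*cos(75) - 8*sin(75) = -5.9157
y' = 7*sin(75) + 8*cos(75) = 8.832
z' = 8

(-5.9157, 8.832, 8)


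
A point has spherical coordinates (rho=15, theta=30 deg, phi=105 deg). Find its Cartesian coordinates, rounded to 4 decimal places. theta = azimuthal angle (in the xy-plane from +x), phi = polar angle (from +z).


x = 15 * sin(105) * cos(30) = 12.5477
y = 15 * sin(105) * sin(30) = 7.2444
z = 15 * cos(105) = -3.8823

(12.5477, 7.2444, -3.8823)


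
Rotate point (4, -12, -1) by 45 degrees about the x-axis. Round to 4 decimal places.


x' = 4
y' = -12*cos(45) - -1*sin(45) = -7.7782
z' = -12*sin(45) + -1*cos(45) = -9.1924

(4, -7.7782, -9.1924)


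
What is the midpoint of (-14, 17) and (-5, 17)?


Midpoint = ((-14+-5)/2, (17+17)/2) = (-9.5, 17)

(-9.5, 17)


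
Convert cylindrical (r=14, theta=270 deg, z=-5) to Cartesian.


x = 14 * cos(270) = 0
y = 14 * sin(270) = -14
z = -5

(0, -14, -5)


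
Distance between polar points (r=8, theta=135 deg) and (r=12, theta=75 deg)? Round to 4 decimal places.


d = sqrt(r1^2 + r2^2 - 2*r1*r2*cos(t2-t1))
d = sqrt(8^2 + 12^2 - 2*8*12*cos(75-135)) = 10.583

10.583


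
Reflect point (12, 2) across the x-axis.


Reflection across x-axis: (x, y) -> (x, -y)
(12, 2) -> (12, -2)

(12, -2)


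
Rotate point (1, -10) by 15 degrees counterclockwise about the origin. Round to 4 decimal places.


x' = 1*cos(15) - -10*sin(15) = 3.5541
y' = 1*sin(15) + -10*cos(15) = -9.4004

(3.5541, -9.4004)


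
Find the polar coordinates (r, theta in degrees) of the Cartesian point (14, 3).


r = sqrt(14^2 + 3^2) = 14.3178
theta = atan2(3, 14) = 12.0948 degrees

r = 14.3178, theta = 12.0948 degrees


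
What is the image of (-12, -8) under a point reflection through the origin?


Reflection through origin: (x, y) -> (-x, -y)
(-12, -8) -> (12, 8)

(12, 8)


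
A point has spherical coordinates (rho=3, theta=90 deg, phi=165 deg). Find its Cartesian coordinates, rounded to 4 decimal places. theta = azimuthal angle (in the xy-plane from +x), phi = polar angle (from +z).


x = 3 * sin(165) * cos(90) = 0
y = 3 * sin(165) * sin(90) = 0.7765
z = 3 * cos(165) = -2.8978

(0, 0.7765, -2.8978)


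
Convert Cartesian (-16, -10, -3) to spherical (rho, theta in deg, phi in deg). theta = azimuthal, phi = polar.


rho = sqrt((-16)^2 + (-10)^2 + (-3)^2) = 19.105
theta = atan2(-10, -16) = 212.0054 deg
phi = acos(-3/19.105) = 99.0344 deg

rho = 19.105, theta = 212.0054 deg, phi = 99.0344 deg


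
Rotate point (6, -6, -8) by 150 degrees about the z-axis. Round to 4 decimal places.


x' = 6*cos(150) - -6*sin(150) = -2.1962
y' = 6*sin(150) + -6*cos(150) = 8.1962
z' = -8

(-2.1962, 8.1962, -8)


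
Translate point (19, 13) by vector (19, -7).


Translation: (x+dx, y+dy) = (19+19, 13+-7) = (38, 6)

(38, 6)


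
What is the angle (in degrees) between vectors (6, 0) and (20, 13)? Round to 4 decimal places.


dot = 6*20 + 0*13 = 120
|u| = 6, |v| = 23.8537
cos(angle) = 0.8384
angle = 33.0239 degrees

33.0239 degrees


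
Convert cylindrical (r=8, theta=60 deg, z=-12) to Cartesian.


x = 8 * cos(60) = 4
y = 8 * sin(60) = 6.9282
z = -12

(4, 6.9282, -12)


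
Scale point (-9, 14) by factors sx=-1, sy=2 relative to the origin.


Scaling: (x*sx, y*sy) = (-9*-1, 14*2) = (9, 28)

(9, 28)


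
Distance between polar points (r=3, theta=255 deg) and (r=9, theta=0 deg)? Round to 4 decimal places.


d = sqrt(r1^2 + r2^2 - 2*r1*r2*cos(t2-t1))
d = sqrt(3^2 + 9^2 - 2*3*9*cos(0-255)) = 10.1969

10.1969


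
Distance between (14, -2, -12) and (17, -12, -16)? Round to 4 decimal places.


d = sqrt((17-14)^2 + (-12--2)^2 + (-16--12)^2) = 11.1803

11.1803


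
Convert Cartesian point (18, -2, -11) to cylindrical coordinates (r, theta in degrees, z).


r = sqrt(18^2 + (-2)^2) = 18.1108
theta = atan2(-2, 18) = 353.6598 deg
z = -11

r = 18.1108, theta = 353.6598 deg, z = -11


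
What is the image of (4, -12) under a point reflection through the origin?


Reflection through origin: (x, y) -> (-x, -y)
(4, -12) -> (-4, 12)

(-4, 12)


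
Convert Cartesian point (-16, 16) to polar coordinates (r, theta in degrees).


r = sqrt((-16)^2 + 16^2) = 22.6274
theta = atan2(16, -16) = 135 degrees

r = 22.6274, theta = 135 degrees


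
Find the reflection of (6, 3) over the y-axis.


Reflection across y-axis: (x, y) -> (-x, y)
(6, 3) -> (-6, 3)

(-6, 3)


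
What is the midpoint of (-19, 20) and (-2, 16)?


Midpoint = ((-19+-2)/2, (20+16)/2) = (-10.5, 18)

(-10.5, 18)


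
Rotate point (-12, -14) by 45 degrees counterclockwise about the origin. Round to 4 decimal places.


x' = -12*cos(45) - -14*sin(45) = 1.4142
y' = -12*sin(45) + -14*cos(45) = -18.3848

(1.4142, -18.3848)


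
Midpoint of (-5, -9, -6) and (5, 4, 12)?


Midpoint = ((-5+5)/2, (-9+4)/2, (-6+12)/2) = (0, -2.5, 3)

(0, -2.5, 3)


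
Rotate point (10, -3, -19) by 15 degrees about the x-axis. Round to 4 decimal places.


x' = 10
y' = -3*cos(15) - -19*sin(15) = 2.0198
z' = -3*sin(15) + -19*cos(15) = -19.129

(10, 2.0198, -19.129)


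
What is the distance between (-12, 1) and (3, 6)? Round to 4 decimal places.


d = sqrt((3--12)^2 + (6-1)^2) = 15.8114

15.8114


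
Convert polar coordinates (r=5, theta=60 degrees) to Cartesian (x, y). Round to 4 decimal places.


x = 5 * cos(60) = 2.5
y = 5 * sin(60) = 4.3301

(2.5, 4.3301)


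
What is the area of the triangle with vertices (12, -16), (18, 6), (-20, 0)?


Area = |x1(y2-y3) + x2(y3-y1) + x3(y1-y2)| / 2
= |12*(6-0) + 18*(0--16) + -20*(-16-6)| / 2
= 400

400


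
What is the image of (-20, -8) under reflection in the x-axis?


Reflection across x-axis: (x, y) -> (x, -y)
(-20, -8) -> (-20, 8)

(-20, 8)


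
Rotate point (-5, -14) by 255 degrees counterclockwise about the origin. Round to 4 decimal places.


x' = -5*cos(255) - -14*sin(255) = -12.2289
y' = -5*sin(255) + -14*cos(255) = 8.4531

(-12.2289, 8.4531)


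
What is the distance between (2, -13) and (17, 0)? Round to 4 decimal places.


d = sqrt((17-2)^2 + (0--13)^2) = 19.8494

19.8494


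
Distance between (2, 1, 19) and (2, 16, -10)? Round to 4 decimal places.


d = sqrt((2-2)^2 + (16-1)^2 + (-10-19)^2) = 32.6497

32.6497


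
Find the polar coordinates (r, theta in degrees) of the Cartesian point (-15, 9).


r = sqrt((-15)^2 + 9^2) = 17.4929
theta = atan2(9, -15) = 149.0362 degrees

r = 17.4929, theta = 149.0362 degrees


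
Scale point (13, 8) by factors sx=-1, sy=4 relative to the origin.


Scaling: (x*sx, y*sy) = (13*-1, 8*4) = (-13, 32)

(-13, 32)


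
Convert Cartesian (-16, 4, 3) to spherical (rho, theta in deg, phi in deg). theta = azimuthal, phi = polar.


rho = sqrt((-16)^2 + 4^2 + 3^2) = 16.7631
theta = atan2(4, -16) = 165.9638 deg
phi = acos(3/16.7631) = 79.6905 deg

rho = 16.7631, theta = 165.9638 deg, phi = 79.6905 deg


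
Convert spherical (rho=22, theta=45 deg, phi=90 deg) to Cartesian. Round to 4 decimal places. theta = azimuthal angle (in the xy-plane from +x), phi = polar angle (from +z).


x = 22 * sin(90) * cos(45) = 15.5563
y = 22 * sin(90) * sin(45) = 15.5563
z = 22 * cos(90) = 0

(15.5563, 15.5563, 0)


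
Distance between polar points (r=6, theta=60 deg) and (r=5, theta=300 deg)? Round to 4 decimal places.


d = sqrt(r1^2 + r2^2 - 2*r1*r2*cos(t2-t1))
d = sqrt(6^2 + 5^2 - 2*6*5*cos(300-60)) = 9.5394

9.5394


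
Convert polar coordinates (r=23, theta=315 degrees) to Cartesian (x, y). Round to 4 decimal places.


x = 23 * cos(315) = 16.2635
y = 23 * sin(315) = -16.2635

(16.2635, -16.2635)


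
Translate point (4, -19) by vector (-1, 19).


Translation: (x+dx, y+dy) = (4+-1, -19+19) = (3, 0)

(3, 0)


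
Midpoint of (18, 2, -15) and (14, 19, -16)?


Midpoint = ((18+14)/2, (2+19)/2, (-15+-16)/2) = (16, 10.5, -15.5)

(16, 10.5, -15.5)


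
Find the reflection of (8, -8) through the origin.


Reflection through origin: (x, y) -> (-x, -y)
(8, -8) -> (-8, 8)

(-8, 8)


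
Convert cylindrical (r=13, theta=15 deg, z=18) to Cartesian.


x = 13 * cos(15) = 12.557
y = 13 * sin(15) = 3.3646
z = 18

(12.557, 3.3646, 18)


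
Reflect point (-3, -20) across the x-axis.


Reflection across x-axis: (x, y) -> (x, -y)
(-3, -20) -> (-3, 20)

(-3, 20)


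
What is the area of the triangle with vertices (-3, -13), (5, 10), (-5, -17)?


Area = |x1(y2-y3) + x2(y3-y1) + x3(y1-y2)| / 2
= |-3*(10--17) + 5*(-17--13) + -5*(-13-10)| / 2
= 7

7


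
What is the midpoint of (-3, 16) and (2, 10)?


Midpoint = ((-3+2)/2, (16+10)/2) = (-0.5, 13)

(-0.5, 13)


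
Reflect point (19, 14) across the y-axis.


Reflection across y-axis: (x, y) -> (-x, y)
(19, 14) -> (-19, 14)

(-19, 14)


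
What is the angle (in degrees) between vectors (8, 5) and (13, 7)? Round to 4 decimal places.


dot = 8*13 + 5*7 = 139
|u| = 9.434, |v| = 14.7648
cos(angle) = 0.9979
angle = 3.7046 degrees

3.7046 degrees


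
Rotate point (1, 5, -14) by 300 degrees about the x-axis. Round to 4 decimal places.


x' = 1
y' = 5*cos(300) - -14*sin(300) = -9.6244
z' = 5*sin(300) + -14*cos(300) = -11.3301

(1, -9.6244, -11.3301)


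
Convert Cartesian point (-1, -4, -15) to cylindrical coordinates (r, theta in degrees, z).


r = sqrt((-1)^2 + (-4)^2) = 4.1231
theta = atan2(-4, -1) = 255.9638 deg
z = -15

r = 4.1231, theta = 255.9638 deg, z = -15


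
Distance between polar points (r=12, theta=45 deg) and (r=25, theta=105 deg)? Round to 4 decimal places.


d = sqrt(r1^2 + r2^2 - 2*r1*r2*cos(t2-t1))
d = sqrt(12^2 + 25^2 - 2*12*25*cos(105-45)) = 21.6564

21.6564


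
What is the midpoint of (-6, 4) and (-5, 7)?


Midpoint = ((-6+-5)/2, (4+7)/2) = (-5.5, 5.5)

(-5.5, 5.5)


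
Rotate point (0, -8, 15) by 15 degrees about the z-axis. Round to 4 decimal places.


x' = 0*cos(15) - -8*sin(15) = 2.0706
y' = 0*sin(15) + -8*cos(15) = -7.7274
z' = 15

(2.0706, -7.7274, 15)


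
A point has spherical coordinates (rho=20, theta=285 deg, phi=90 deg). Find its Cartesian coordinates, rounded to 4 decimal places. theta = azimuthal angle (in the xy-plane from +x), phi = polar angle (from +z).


x = 20 * sin(90) * cos(285) = 5.1764
y = 20 * sin(90) * sin(285) = -19.3185
z = 20 * cos(90) = 0

(5.1764, -19.3185, 0)


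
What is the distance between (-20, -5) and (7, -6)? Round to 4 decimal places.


d = sqrt((7--20)^2 + (-6--5)^2) = 27.0185

27.0185


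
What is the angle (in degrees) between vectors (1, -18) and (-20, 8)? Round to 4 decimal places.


dot = 1*-20 + -18*8 = -164
|u| = 18.0278, |v| = 21.5407
cos(angle) = -0.4223
angle = 114.9812 degrees

114.9812 degrees


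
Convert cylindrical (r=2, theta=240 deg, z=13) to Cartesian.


x = 2 * cos(240) = -1
y = 2 * sin(240) = -1.7321
z = 13

(-1, -1.7321, 13)


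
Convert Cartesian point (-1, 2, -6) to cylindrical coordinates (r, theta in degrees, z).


r = sqrt((-1)^2 + 2^2) = 2.2361
theta = atan2(2, -1) = 116.5651 deg
z = -6

r = 2.2361, theta = 116.5651 deg, z = -6


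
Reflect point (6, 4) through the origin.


Reflection through origin: (x, y) -> (-x, -y)
(6, 4) -> (-6, -4)

(-6, -4)


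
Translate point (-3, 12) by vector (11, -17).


Translation: (x+dx, y+dy) = (-3+11, 12+-17) = (8, -5)

(8, -5)


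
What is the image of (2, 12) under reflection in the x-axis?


Reflection across x-axis: (x, y) -> (x, -y)
(2, 12) -> (2, -12)

(2, -12)


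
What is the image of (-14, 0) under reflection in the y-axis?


Reflection across y-axis: (x, y) -> (-x, y)
(-14, 0) -> (14, 0)

(14, 0)


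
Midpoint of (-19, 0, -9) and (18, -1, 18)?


Midpoint = ((-19+18)/2, (0+-1)/2, (-9+18)/2) = (-0.5, -0.5, 4.5)

(-0.5, -0.5, 4.5)


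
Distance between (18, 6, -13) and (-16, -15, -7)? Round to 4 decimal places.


d = sqrt((-16-18)^2 + (-15-6)^2 + (-7--13)^2) = 40.4104

40.4104


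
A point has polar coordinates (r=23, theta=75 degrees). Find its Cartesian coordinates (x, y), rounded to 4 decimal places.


x = 23 * cos(75) = 5.9528
y = 23 * sin(75) = 22.2163

(5.9528, 22.2163)


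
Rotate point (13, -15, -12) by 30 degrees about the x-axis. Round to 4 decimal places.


x' = 13
y' = -15*cos(30) - -12*sin(30) = -6.9904
z' = -15*sin(30) + -12*cos(30) = -17.8923

(13, -6.9904, -17.8923)


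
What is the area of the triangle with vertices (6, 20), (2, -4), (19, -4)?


Area = |x1(y2-y3) + x2(y3-y1) + x3(y1-y2)| / 2
= |6*(-4--4) + 2*(-4-20) + 19*(20--4)| / 2
= 204

204


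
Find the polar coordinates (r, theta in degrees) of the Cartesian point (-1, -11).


r = sqrt((-1)^2 + (-11)^2) = 11.0454
theta = atan2(-11, -1) = 264.8056 degrees

r = 11.0454, theta = 264.8056 degrees


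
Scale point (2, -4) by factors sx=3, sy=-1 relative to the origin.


Scaling: (x*sx, y*sy) = (2*3, -4*-1) = (6, 4)

(6, 4)


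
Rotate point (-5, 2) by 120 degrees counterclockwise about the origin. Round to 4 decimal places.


x' = -5*cos(120) - 2*sin(120) = 0.7679
y' = -5*sin(120) + 2*cos(120) = -5.3301

(0.7679, -5.3301)


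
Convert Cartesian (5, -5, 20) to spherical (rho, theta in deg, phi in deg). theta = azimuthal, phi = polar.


rho = sqrt(5^2 + (-5)^2 + 20^2) = 21.2132
theta = atan2(-5, 5) = 315 deg
phi = acos(20/21.2132) = 19.4712 deg

rho = 21.2132, theta = 315 deg, phi = 19.4712 deg


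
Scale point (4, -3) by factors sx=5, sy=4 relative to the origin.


Scaling: (x*sx, y*sy) = (4*5, -3*4) = (20, -12)

(20, -12)


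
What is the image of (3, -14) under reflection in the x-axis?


Reflection across x-axis: (x, y) -> (x, -y)
(3, -14) -> (3, 14)

(3, 14)


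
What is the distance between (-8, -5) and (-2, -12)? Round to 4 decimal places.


d = sqrt((-2--8)^2 + (-12--5)^2) = 9.2195

9.2195


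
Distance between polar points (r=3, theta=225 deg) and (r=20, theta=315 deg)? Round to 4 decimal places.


d = sqrt(r1^2 + r2^2 - 2*r1*r2*cos(t2-t1))
d = sqrt(3^2 + 20^2 - 2*3*20*cos(315-225)) = 20.2237

20.2237


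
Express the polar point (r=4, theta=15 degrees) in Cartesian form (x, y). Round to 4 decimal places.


x = 4 * cos(15) = 3.8637
y = 4 * sin(15) = 1.0353

(3.8637, 1.0353)


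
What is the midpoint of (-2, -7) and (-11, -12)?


Midpoint = ((-2+-11)/2, (-7+-12)/2) = (-6.5, -9.5)

(-6.5, -9.5)


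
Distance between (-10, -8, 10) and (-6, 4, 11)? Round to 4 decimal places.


d = sqrt((-6--10)^2 + (4--8)^2 + (11-10)^2) = 12.6886

12.6886


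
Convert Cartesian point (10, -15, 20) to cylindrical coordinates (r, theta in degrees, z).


r = sqrt(10^2 + (-15)^2) = 18.0278
theta = atan2(-15, 10) = 303.6901 deg
z = 20

r = 18.0278, theta = 303.6901 deg, z = 20


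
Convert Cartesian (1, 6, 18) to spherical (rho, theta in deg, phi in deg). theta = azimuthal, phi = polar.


rho = sqrt(1^2 + 6^2 + 18^2) = 19
theta = atan2(6, 1) = 80.5377 deg
phi = acos(18/19) = 18.6717 deg

rho = 19, theta = 80.5377 deg, phi = 18.6717 deg


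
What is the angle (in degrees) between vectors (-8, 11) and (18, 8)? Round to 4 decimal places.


dot = -8*18 + 11*8 = -56
|u| = 13.6015, |v| = 19.6977
cos(angle) = -0.209
angle = 102.0649 degrees

102.0649 degrees


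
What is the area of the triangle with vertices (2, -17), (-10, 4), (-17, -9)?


Area = |x1(y2-y3) + x2(y3-y1) + x3(y1-y2)| / 2
= |2*(4--9) + -10*(-9--17) + -17*(-17-4)| / 2
= 151.5

151.5


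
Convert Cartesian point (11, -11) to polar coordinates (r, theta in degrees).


r = sqrt(11^2 + (-11)^2) = 15.5563
theta = atan2(-11, 11) = 315 degrees

r = 15.5563, theta = 315 degrees


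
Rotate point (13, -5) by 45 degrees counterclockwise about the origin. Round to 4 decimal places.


x' = 13*cos(45) - -5*sin(45) = 12.7279
y' = 13*sin(45) + -5*cos(45) = 5.6569

(12.7279, 5.6569)


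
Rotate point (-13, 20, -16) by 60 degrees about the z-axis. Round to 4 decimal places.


x' = -13*cos(60) - 20*sin(60) = -23.8205
y' = -13*sin(60) + 20*cos(60) = -1.2583
z' = -16

(-23.8205, -1.2583, -16)


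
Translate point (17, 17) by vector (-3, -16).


Translation: (x+dx, y+dy) = (17+-3, 17+-16) = (14, 1)

(14, 1)


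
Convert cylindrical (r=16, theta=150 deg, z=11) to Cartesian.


x = 16 * cos(150) = -13.8564
y = 16 * sin(150) = 8
z = 11

(-13.8564, 8, 11)


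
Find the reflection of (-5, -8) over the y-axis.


Reflection across y-axis: (x, y) -> (-x, y)
(-5, -8) -> (5, -8)

(5, -8)


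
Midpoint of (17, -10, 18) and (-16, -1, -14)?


Midpoint = ((17+-16)/2, (-10+-1)/2, (18+-14)/2) = (0.5, -5.5, 2)

(0.5, -5.5, 2)


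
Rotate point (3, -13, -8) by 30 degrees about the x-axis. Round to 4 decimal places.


x' = 3
y' = -13*cos(30) - -8*sin(30) = -7.2583
z' = -13*sin(30) + -8*cos(30) = -13.4282

(3, -7.2583, -13.4282)


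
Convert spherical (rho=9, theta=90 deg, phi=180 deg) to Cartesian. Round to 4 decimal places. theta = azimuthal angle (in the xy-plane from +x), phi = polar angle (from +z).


x = 9 * sin(180) * cos(90) = 0
y = 9 * sin(180) * sin(90) = 0
z = 9 * cos(180) = -9

(0, 0, -9)


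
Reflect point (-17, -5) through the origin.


Reflection through origin: (x, y) -> (-x, -y)
(-17, -5) -> (17, 5)

(17, 5)


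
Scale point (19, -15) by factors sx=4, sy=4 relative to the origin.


Scaling: (x*sx, y*sy) = (19*4, -15*4) = (76, -60)

(76, -60)


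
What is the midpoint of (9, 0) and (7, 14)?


Midpoint = ((9+7)/2, (0+14)/2) = (8, 7)

(8, 7)


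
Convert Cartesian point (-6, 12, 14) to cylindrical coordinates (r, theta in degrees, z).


r = sqrt((-6)^2 + 12^2) = 13.4164
theta = atan2(12, -6) = 116.5651 deg
z = 14

r = 13.4164, theta = 116.5651 deg, z = 14


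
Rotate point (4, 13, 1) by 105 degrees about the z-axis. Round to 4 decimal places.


x' = 4*cos(105) - 13*sin(105) = -13.5923
y' = 4*sin(105) + 13*cos(105) = 0.4991
z' = 1

(-13.5923, 0.4991, 1)


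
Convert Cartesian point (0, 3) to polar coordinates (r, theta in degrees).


r = sqrt(0^2 + 3^2) = 3
theta = atan2(3, 0) = 90 degrees

r = 3, theta = 90 degrees


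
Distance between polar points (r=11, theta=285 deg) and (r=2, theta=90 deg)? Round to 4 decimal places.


d = sqrt(r1^2 + r2^2 - 2*r1*r2*cos(t2-t1))
d = sqrt(11^2 + 2^2 - 2*11*2*cos(90-285)) = 12.9422

12.9422


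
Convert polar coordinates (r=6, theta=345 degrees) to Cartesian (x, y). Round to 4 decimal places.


x = 6 * cos(345) = 5.7956
y = 6 * sin(345) = -1.5529

(5.7956, -1.5529)


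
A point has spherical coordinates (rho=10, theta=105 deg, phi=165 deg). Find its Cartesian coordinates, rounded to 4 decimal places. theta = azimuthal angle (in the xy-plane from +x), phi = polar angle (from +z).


x = 10 * sin(165) * cos(105) = -0.6699
y = 10 * sin(165) * sin(105) = 2.5
z = 10 * cos(165) = -9.6593

(-0.6699, 2.5, -9.6593)


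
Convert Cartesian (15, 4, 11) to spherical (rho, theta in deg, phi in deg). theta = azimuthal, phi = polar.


rho = sqrt(15^2 + 4^2 + 11^2) = 19.0263
theta = atan2(4, 15) = 14.9314 deg
phi = acos(11/19.0263) = 54.6797 deg

rho = 19.0263, theta = 14.9314 deg, phi = 54.6797 deg


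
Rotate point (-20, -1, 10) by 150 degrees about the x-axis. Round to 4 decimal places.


x' = -20
y' = -1*cos(150) - 10*sin(150) = -4.134
z' = -1*sin(150) + 10*cos(150) = -9.1603

(-20, -4.134, -9.1603)


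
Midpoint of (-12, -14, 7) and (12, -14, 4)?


Midpoint = ((-12+12)/2, (-14+-14)/2, (7+4)/2) = (0, -14, 5.5)

(0, -14, 5.5)


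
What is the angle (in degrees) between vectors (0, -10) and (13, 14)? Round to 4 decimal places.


dot = 0*13 + -10*14 = -140
|u| = 10, |v| = 19.105
cos(angle) = -0.7328
angle = 137.1211 degrees

137.1211 degrees


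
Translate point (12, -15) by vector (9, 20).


Translation: (x+dx, y+dy) = (12+9, -15+20) = (21, 5)

(21, 5)


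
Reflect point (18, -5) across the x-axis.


Reflection across x-axis: (x, y) -> (x, -y)
(18, -5) -> (18, 5)

(18, 5)


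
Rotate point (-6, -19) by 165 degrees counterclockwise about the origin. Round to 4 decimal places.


x' = -6*cos(165) - -19*sin(165) = 10.7131
y' = -6*sin(165) + -19*cos(165) = 16.7997

(10.7131, 16.7997)


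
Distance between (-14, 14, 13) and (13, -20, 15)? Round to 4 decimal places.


d = sqrt((13--14)^2 + (-20-14)^2 + (15-13)^2) = 43.4626

43.4626


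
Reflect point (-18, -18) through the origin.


Reflection through origin: (x, y) -> (-x, -y)
(-18, -18) -> (18, 18)

(18, 18)


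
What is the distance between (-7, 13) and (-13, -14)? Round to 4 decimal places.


d = sqrt((-13--7)^2 + (-14-13)^2) = 27.6586

27.6586


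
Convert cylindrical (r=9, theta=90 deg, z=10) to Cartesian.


x = 9 * cos(90) = 0
y = 9 * sin(90) = 9
z = 10

(0, 9, 10)


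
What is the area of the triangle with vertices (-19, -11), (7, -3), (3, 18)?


Area = |x1(y2-y3) + x2(y3-y1) + x3(y1-y2)| / 2
= |-19*(-3-18) + 7*(18--11) + 3*(-11--3)| / 2
= 289

289


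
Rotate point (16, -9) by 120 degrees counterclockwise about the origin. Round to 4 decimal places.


x' = 16*cos(120) - -9*sin(120) = -0.2058
y' = 16*sin(120) + -9*cos(120) = 18.3564

(-0.2058, 18.3564)


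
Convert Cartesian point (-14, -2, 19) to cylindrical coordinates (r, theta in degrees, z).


r = sqrt((-14)^2 + (-2)^2) = 14.1421
theta = atan2(-2, -14) = 188.1301 deg
z = 19

r = 14.1421, theta = 188.1301 deg, z = 19


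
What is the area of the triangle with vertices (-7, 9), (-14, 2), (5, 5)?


Area = |x1(y2-y3) + x2(y3-y1) + x3(y1-y2)| / 2
= |-7*(2-5) + -14*(5-9) + 5*(9-2)| / 2
= 56

56


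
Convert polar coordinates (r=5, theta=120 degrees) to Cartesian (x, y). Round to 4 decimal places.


x = 5 * cos(120) = -2.5
y = 5 * sin(120) = 4.3301

(-2.5, 4.3301)


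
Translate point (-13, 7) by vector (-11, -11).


Translation: (x+dx, y+dy) = (-13+-11, 7+-11) = (-24, -4)

(-24, -4)


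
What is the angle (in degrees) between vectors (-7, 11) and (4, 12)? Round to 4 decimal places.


dot = -7*4 + 11*12 = 104
|u| = 13.0384, |v| = 12.6491
cos(angle) = 0.6306
angle = 50.9061 degrees

50.9061 degrees


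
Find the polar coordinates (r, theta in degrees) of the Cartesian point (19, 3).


r = sqrt(19^2 + 3^2) = 19.2354
theta = atan2(3, 19) = 8.9726 degrees

r = 19.2354, theta = 8.9726 degrees


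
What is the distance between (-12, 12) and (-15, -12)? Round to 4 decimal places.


d = sqrt((-15--12)^2 + (-12-12)^2) = 24.1868

24.1868
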